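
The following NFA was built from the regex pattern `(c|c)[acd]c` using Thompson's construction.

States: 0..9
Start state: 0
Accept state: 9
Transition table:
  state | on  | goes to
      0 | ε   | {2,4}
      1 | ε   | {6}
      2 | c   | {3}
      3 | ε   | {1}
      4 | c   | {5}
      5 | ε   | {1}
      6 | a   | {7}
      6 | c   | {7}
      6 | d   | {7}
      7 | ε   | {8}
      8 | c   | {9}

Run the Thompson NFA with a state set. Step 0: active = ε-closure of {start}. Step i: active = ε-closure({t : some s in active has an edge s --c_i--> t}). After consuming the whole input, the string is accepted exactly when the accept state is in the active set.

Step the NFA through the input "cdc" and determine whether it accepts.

S₀ = ε-closure({0}) = {0,2,4}
'c' @ 1: {1,3,5,6}
'd' @ 2: {7,8}
'c' @ 3: {9}  (accept∈set)
end set {9} — state 9 in

Answer: ACCEPT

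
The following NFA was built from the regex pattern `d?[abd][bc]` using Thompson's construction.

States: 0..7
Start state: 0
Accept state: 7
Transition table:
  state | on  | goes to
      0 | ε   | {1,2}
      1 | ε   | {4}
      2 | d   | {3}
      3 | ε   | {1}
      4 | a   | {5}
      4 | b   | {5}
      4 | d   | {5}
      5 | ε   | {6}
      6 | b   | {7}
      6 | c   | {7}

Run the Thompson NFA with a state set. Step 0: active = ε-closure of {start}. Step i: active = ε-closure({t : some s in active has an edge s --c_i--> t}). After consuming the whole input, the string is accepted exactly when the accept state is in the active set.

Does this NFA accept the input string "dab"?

Answer: ACCEPT

Trace:
S₀ = ε-closure({0}) = {0,1,2,4}
'd' @ 1: {1,3,4,5,6}
'a' @ 2: {5,6}
'b' @ 3: {7}  (accept∈set)
after full input: {7}  (accept=7 in)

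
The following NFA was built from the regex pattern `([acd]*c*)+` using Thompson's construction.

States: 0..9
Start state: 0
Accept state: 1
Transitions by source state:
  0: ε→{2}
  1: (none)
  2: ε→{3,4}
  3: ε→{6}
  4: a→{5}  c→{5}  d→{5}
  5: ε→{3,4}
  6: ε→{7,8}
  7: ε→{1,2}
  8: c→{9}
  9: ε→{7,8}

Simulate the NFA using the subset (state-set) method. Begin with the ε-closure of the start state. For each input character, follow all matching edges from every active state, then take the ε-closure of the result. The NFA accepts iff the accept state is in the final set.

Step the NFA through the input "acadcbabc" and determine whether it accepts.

Answer: REJECT

Trace:
S₀ = ε-closure({0}) = {0,1,2,3,4,6,7,8}
'a' @ 1: {1,2,3,4,5,6,7,8}  ✓accept
'c' @ 2: {1,2,3,4,5,6,7,8,9}  ✓accept
'a' @ 3: {1,2,3,4,5,6,7,8}  ✓accept
'd' @ 4: {1,2,3,4,5,6,7,8}  ✓accept
'c' @ 5: {1,2,3,4,5,6,7,8,9}  ✓accept
'b' @ 6: {}  — no active states
rest 'abc' ignored (set empty)
after full input: {}  (accept=1 not in)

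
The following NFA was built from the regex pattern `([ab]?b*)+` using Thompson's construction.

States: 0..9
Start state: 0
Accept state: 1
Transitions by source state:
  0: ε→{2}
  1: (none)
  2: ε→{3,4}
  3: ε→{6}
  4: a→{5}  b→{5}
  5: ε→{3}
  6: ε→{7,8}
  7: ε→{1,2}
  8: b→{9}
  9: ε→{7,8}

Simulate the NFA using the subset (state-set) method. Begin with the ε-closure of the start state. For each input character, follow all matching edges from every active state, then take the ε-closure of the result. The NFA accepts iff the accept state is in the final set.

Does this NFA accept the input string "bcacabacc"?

S₀ = ε-closure({0}) = {0,1,2,3,4,6,7,8}
'b' @ 1: {1,2,3,4,5,6,7,8,9}  [accepting]
'c' @ 2: {}  — no active states
rest 'acabacc' ignored (set empty)
final: {}; accept 1 not in set

Answer: REJECT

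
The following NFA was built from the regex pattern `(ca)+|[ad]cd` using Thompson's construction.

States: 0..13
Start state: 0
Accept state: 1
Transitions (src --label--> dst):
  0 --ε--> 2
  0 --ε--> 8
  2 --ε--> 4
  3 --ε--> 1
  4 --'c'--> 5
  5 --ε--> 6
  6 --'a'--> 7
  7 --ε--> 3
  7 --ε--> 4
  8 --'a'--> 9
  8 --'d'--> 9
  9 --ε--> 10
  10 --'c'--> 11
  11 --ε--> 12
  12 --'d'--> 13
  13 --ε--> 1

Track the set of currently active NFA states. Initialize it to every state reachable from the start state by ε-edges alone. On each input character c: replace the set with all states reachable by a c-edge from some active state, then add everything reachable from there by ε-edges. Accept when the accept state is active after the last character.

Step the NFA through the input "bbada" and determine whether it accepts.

Answer: REJECT

Steps:
start: ε-closure({0}) = {0,2,4,8}
'b' @ 1: {}  — state set empty
rest 'bada' ignored (set empty)
after full input: {}  (accept=1 not in)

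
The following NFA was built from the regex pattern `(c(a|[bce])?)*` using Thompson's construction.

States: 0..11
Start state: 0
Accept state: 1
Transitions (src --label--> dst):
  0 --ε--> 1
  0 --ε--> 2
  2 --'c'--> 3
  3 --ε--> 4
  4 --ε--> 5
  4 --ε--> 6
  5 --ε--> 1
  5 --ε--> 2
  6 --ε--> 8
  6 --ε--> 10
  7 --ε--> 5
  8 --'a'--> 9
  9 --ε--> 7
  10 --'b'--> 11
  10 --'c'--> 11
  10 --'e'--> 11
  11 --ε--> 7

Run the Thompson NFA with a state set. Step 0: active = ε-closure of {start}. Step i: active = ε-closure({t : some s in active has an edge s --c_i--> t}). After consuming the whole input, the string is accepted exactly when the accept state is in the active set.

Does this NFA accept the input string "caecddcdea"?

initial (ε-close {0}): {0,1,2}
'c' @ 1: {1,2,3,4,5,6,8,10}  [accepting]
'a' @ 2: {1,2,5,7,9}  [accepting]
'e' @ 3: {}  — no active states
rest 'cddcdea' ignored (set empty)
end set {} — state 1 not in

Answer: REJECT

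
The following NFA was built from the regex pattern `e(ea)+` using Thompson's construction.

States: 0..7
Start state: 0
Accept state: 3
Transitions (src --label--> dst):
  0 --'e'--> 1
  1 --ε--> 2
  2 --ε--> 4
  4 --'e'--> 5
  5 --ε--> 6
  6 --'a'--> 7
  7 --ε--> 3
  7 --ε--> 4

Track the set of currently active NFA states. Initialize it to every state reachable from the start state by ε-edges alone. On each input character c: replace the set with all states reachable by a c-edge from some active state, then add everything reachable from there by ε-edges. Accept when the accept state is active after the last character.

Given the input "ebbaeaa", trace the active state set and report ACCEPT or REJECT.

Answer: REJECT

Trace:
start: ε-closure({0}) = {0}
'e' @ 1: {1,2,4}
'b' @ 2: {}  — dead — no transitions
rest 'baeaa' ignored (set empty)
after full input: {}  (accept=3 not in)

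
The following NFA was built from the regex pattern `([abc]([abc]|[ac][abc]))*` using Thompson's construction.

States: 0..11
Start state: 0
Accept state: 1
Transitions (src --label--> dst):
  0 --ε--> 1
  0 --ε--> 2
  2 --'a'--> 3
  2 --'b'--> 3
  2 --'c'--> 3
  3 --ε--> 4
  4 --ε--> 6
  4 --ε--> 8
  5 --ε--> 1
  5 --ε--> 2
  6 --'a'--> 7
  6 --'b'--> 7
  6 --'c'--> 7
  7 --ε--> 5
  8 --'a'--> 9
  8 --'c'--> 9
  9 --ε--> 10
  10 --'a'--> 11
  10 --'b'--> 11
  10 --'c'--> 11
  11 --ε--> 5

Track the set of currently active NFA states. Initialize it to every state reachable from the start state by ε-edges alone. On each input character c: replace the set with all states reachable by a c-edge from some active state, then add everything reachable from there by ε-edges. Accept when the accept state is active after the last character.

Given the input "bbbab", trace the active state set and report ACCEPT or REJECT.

Answer: ACCEPT

Trace:
S₀ = ε-closure({0}) = {0,1,2}
'b' @ 1: {3,4,6,8}
'b' @ 2: {1,2,5,7}  (accept∈set)
'b' @ 3: {3,4,6,8}
'a' @ 4: {1,2,5,7,9,10}  (accept∈set)
'b' @ 5: {1,2,3,4,5,6,8,11}  (accept∈set)
end set {1,2,3,4,5,6,8,11} — state 1 in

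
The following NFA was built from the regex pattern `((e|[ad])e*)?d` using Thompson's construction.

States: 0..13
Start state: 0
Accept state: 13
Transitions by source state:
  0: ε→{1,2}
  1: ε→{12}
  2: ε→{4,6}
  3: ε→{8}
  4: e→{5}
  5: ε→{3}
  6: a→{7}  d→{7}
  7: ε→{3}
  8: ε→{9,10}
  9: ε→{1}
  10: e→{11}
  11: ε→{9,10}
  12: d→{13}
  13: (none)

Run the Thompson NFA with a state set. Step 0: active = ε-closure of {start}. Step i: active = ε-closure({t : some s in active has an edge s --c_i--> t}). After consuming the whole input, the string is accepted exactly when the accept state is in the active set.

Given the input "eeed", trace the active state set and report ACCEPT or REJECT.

S₀ = ε-closure({0}) = {0,1,2,4,6,12}
'e' @ 1: {1,3,5,8,9,10,12}
'e' @ 2: {1,9,10,11,12}
'e' @ 3: {1,9,10,11,12}
'd' @ 4: {13}  ✓accept
after full input: {13}  (accept=13 in)

Answer: ACCEPT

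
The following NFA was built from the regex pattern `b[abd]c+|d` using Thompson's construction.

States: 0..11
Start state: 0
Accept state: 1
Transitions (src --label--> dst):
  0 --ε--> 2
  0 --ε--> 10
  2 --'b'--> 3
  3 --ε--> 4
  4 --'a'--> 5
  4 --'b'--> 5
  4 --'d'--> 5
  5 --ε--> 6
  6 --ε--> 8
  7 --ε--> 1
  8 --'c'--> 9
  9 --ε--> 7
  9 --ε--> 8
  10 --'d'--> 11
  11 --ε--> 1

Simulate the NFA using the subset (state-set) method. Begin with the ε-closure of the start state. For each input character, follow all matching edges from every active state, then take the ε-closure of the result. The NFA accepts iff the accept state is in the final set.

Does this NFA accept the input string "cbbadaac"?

initial (ε-close {0}): {0,2,10}
'c' @ 1: {}  — state set empty
rest 'bbadaac' ignored (set empty)
final: {}; accept 1 not in set

Answer: REJECT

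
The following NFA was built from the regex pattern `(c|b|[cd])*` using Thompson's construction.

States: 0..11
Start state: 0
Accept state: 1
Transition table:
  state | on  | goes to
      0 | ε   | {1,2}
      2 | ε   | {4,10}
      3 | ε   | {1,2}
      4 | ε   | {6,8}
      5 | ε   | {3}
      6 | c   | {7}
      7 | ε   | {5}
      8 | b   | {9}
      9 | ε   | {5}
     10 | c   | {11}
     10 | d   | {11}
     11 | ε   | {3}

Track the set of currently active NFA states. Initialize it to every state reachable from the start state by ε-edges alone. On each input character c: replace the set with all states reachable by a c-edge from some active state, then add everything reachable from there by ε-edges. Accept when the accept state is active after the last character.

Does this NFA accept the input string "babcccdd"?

start: ε-closure({0}) = {0,1,2,4,6,8,10}
'b' @ 1: {1,2,3,4,5,6,8,9,10}  [accepting]
'a' @ 2: {}  — dead — no transitions
rest 'bcccdd' ignored (set empty)
end set {} — state 1 not in

Answer: REJECT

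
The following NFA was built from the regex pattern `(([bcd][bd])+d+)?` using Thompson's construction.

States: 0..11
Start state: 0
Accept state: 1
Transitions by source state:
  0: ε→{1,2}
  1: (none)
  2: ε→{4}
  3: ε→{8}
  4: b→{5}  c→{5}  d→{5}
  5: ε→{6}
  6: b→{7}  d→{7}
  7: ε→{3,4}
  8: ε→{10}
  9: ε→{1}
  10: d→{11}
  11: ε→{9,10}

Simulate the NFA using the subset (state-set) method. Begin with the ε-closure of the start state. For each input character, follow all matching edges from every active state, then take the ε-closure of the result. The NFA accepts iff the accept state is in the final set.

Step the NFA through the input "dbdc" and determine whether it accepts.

Answer: REJECT

Derivation:
initial (ε-close {0}): {0,1,2,4}
'd' @ 1: {5,6}
'b' @ 2: {3,4,7,8,10}
'd' @ 3: {1,5,6,9,10,11}  [accepting]
'c' @ 4: {}  — dead — no transitions
after full input: {}  (accept=1 not in)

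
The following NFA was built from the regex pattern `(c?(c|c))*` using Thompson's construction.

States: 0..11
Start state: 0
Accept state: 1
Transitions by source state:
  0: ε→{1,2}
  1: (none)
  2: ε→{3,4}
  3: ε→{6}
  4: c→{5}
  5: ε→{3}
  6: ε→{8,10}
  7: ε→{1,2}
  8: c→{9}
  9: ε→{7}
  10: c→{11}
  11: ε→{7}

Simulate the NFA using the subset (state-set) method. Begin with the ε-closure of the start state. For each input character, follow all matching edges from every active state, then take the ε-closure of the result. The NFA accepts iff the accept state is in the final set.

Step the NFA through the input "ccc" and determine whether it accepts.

Answer: ACCEPT

Trace:
S₀ = ε-closure({0}) = {0,1,2,3,4,6,8,10}
'c' @ 1: {1,2,3,4,5,6,7,8,9,10,11}  ✓accept
'c' @ 2: {1,2,3,4,5,6,7,8,9,10,11}  ✓accept
'c' @ 3: {1,2,3,4,5,6,7,8,9,10,11}  ✓accept
final: {1,2,3,4,5,6,7,8,9,10,11}; accept 1 in set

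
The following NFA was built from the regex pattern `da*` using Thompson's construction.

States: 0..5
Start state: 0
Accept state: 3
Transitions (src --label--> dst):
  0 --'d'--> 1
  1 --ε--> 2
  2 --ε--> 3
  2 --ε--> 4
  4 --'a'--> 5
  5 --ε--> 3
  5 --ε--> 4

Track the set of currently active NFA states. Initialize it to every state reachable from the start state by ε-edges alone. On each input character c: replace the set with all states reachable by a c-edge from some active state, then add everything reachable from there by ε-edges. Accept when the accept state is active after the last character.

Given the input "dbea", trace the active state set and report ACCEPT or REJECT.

Answer: REJECT

Trace:
initial (ε-close {0}): {0}
'd' @ 1: {1,2,3,4}  (accept∈set)
'b' @ 2: {}  — no active states
rest 'ea' ignored (set empty)
after full input: {}  (accept=3 not in)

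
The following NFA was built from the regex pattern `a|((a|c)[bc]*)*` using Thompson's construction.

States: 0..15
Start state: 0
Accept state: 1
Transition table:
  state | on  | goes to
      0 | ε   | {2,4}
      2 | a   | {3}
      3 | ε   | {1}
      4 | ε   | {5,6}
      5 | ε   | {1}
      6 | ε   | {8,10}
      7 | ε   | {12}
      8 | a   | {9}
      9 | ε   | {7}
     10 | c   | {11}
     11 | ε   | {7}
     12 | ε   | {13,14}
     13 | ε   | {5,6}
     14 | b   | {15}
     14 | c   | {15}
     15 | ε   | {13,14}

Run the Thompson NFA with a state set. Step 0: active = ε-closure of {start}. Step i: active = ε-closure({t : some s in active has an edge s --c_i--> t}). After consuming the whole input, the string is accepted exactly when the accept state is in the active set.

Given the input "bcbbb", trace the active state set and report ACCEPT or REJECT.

initial (ε-close {0}): {0,1,2,4,5,6,8,10}
'b' @ 1: {}  — state set empty
rest 'cbbb' ignored (set empty)
end set {} — state 1 not in

Answer: REJECT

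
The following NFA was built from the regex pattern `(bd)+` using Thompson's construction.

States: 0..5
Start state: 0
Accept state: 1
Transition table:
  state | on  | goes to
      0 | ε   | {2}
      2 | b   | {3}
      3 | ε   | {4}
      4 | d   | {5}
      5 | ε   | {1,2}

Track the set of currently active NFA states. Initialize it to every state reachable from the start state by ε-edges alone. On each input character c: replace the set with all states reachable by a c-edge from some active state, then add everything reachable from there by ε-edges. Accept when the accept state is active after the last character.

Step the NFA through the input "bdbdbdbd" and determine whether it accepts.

Answer: ACCEPT

Steps:
start: ε-closure({0}) = {0,2}
'b' @ 1: {3,4}
'd' @ 2: {1,2,5}  (accept∈set)
'b' @ 3: {3,4}
'd' @ 4: {1,2,5}  (accept∈set)
'b' @ 5: {3,4}
'd' @ 6: {1,2,5}  (accept∈set)
'b' @ 7: {3,4}
'd' @ 8: {1,2,5}  (accept∈set)
final: {1,2,5}; accept 1 in set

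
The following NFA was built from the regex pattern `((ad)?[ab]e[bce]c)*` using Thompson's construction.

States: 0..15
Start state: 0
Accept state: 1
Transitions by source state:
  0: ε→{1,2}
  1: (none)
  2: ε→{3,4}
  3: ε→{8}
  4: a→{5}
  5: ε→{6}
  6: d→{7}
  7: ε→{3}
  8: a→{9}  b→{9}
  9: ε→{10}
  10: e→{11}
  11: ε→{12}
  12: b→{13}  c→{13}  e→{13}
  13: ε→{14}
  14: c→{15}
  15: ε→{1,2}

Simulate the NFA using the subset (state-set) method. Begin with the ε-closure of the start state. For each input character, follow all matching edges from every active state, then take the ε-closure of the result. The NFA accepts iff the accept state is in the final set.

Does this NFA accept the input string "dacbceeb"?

initial (ε-close {0}): {0,1,2,3,4,8}
'd' @ 1: {}  — state set empty
rest 'acbceeb' ignored (set empty)
end set {} — state 1 not in

Answer: REJECT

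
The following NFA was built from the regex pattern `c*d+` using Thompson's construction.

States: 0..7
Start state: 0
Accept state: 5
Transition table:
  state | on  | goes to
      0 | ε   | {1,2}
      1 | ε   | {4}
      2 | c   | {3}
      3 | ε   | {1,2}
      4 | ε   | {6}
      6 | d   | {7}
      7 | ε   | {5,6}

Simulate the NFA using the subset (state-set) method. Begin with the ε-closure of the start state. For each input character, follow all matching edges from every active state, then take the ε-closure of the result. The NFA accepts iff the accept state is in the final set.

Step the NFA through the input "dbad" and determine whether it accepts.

Answer: REJECT

Trace:
initial (ε-close {0}): {0,1,2,4,6}
'd' @ 1: {5,6,7}  (accept∈set)
'b' @ 2: {}  — state set empty
rest 'ad' ignored (set empty)
after full input: {}  (accept=5 not in)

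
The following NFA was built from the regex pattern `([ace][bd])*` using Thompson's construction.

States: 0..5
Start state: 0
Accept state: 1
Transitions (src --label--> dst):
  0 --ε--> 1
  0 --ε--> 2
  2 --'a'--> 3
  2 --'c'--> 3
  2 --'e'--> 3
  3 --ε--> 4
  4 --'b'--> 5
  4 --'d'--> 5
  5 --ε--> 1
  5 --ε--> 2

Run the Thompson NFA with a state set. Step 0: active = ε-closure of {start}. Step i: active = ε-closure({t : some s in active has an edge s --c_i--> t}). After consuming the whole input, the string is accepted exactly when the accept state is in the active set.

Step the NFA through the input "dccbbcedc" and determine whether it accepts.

Answer: REJECT

Steps:
initial (ε-close {0}): {0,1,2}
'd' @ 1: {}  — state set empty
rest 'ccbbcedc' ignored (set empty)
end set {} — state 1 not in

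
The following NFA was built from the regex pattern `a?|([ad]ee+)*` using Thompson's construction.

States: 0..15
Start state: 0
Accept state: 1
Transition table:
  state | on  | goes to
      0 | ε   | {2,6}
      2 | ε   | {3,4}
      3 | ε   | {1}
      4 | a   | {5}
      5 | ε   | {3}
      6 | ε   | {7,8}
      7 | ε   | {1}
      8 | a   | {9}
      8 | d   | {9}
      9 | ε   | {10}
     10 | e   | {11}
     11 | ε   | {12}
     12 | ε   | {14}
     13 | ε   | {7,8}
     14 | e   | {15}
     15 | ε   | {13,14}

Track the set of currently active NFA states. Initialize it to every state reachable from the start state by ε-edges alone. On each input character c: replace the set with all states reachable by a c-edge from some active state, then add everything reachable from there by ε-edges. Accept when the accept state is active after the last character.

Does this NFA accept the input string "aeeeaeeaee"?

Answer: ACCEPT

Trace:
start: ε-closure({0}) = {0,1,2,3,4,6,7,8}
'a' @ 1: {1,3,5,9,10}  [accepting]
'e' @ 2: {11,12,14}
'e' @ 3: {1,7,8,13,14,15}  [accepting]
'e' @ 4: {1,7,8,13,14,15}  [accepting]
'a' @ 5: {9,10}
'e' @ 6: {11,12,14}
'e' @ 7: {1,7,8,13,14,15}  [accepting]
'a' @ 8: {9,10}
'e' @ 9: {11,12,14}
'e' @ 10: {1,7,8,13,14,15}  [accepting]
final: {1,7,8,13,14,15}; accept 1 in set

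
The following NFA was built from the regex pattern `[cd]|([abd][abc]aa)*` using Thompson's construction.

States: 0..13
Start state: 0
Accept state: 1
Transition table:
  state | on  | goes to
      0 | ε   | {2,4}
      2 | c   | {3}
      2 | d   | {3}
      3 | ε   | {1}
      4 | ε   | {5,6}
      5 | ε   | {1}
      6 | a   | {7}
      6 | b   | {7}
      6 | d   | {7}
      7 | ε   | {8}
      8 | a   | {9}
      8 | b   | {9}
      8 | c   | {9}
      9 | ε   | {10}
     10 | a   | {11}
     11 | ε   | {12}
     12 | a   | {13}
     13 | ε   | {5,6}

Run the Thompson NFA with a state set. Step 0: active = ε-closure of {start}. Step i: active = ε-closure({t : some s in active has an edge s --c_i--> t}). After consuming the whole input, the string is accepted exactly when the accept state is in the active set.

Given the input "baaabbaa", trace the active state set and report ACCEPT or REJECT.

start: ε-closure({0}) = {0,1,2,4,5,6}
'b' @ 1: {7,8}
'a' @ 2: {9,10}
'a' @ 3: {11,12}
'a' @ 4: {1,5,6,13}  (accept∈set)
'b' @ 5: {7,8}
'b' @ 6: {9,10}
'a' @ 7: {11,12}
'a' @ 8: {1,5,6,13}  (accept∈set)
end set {1,5,6,13} — state 1 in

Answer: ACCEPT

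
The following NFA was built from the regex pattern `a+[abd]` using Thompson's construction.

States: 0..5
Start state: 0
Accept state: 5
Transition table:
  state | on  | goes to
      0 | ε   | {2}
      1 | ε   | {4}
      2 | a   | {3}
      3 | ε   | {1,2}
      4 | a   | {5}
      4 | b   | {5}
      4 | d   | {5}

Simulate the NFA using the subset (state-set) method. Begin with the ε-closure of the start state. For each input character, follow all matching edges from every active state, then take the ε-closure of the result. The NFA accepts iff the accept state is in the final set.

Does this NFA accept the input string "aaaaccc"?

start: ε-closure({0}) = {0,2}
'a' @ 1: {1,2,3,4}
'a' @ 2: {1,2,3,4,5}  ✓accept
'a' @ 3: {1,2,3,4,5}  ✓accept
'a' @ 4: {1,2,3,4,5}  ✓accept
'c' @ 5: {}  — state set empty
rest 'cc' ignored (set empty)
after full input: {}  (accept=5 not in)

Answer: REJECT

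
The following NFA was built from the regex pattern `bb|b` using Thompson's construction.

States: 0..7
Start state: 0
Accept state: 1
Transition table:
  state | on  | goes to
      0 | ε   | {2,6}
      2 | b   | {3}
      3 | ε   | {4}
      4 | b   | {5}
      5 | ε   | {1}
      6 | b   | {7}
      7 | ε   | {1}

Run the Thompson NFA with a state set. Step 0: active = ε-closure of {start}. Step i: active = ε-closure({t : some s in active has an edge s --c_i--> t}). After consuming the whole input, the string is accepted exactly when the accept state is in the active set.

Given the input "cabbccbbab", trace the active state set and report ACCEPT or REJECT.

S₀ = ε-closure({0}) = {0,2,6}
'c' @ 1: {}  — no active states
rest 'abbccbbab' ignored (set empty)
final: {}; accept 1 not in set

Answer: REJECT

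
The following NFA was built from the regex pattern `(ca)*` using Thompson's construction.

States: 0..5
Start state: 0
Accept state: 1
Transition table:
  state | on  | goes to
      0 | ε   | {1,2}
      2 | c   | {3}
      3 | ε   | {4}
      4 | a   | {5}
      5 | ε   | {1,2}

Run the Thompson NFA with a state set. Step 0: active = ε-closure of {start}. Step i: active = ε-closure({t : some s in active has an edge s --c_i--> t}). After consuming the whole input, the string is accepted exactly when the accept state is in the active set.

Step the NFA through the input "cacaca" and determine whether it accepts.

Answer: ACCEPT

Steps:
initial (ε-close {0}): {0,1,2}
'c' @ 1: {3,4}
'a' @ 2: {1,2,5}  [accepting]
'c' @ 3: {3,4}
'a' @ 4: {1,2,5}  [accepting]
'c' @ 5: {3,4}
'a' @ 6: {1,2,5}  [accepting]
end set {1,2,5} — state 1 in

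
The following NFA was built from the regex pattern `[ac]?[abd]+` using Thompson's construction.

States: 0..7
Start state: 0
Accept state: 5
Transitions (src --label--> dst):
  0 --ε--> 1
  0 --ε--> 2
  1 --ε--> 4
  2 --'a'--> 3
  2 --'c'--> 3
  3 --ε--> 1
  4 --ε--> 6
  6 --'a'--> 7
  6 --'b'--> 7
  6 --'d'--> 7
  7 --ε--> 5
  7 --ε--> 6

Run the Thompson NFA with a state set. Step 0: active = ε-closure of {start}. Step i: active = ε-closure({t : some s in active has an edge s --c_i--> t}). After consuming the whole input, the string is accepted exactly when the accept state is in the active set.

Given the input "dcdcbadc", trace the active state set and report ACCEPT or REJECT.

Answer: REJECT

Steps:
S₀ = ε-closure({0}) = {0,1,2,4,6}
'd' @ 1: {5,6,7}  [accepting]
'c' @ 2: {}  — dead — no transitions
rest 'dcbadc' ignored (set empty)
end set {} — state 5 not in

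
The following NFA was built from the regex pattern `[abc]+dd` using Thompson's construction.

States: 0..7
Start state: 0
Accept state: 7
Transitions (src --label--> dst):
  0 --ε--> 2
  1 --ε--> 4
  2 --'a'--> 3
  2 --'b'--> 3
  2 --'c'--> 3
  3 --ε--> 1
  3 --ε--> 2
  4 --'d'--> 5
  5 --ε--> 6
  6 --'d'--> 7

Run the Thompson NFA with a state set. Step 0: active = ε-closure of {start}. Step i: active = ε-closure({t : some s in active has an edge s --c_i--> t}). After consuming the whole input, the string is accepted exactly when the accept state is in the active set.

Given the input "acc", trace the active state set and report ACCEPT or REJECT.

start: ε-closure({0}) = {0,2}
'a' @ 1: {1,2,3,4}
'c' @ 2: {1,2,3,4}
'c' @ 3: {1,2,3,4}
end set {1,2,3,4} — state 7 not in

Answer: REJECT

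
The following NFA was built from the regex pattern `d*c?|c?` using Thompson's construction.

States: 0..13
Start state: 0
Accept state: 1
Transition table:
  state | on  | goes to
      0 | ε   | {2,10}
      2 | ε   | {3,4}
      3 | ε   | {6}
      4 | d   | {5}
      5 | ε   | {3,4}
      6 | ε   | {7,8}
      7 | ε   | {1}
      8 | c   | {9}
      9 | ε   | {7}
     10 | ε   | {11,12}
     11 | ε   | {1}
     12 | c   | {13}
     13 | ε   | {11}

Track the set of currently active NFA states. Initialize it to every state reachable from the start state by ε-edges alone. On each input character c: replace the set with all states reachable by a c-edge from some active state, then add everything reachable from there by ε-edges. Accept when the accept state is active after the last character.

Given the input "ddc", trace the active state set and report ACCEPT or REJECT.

initial (ε-close {0}): {0,1,2,3,4,6,7,8,10,11,12}
'd' @ 1: {1,3,4,5,6,7,8}  (accept∈set)
'd' @ 2: {1,3,4,5,6,7,8}  (accept∈set)
'c' @ 3: {1,7,9}  (accept∈set)
after full input: {1,7,9}  (accept=1 in)

Answer: ACCEPT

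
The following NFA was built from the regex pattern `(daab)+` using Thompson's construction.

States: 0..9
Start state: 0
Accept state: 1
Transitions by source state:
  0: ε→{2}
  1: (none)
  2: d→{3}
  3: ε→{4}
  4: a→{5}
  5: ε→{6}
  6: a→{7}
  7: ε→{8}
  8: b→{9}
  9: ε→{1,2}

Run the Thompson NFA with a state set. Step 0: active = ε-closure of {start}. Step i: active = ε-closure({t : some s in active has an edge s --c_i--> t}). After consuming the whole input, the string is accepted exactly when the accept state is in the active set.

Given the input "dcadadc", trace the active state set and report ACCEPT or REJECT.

start: ε-closure({0}) = {0,2}
'd' @ 1: {3,4}
'c' @ 2: {}  — no active states
rest 'adadc' ignored (set empty)
final: {}; accept 1 not in set

Answer: REJECT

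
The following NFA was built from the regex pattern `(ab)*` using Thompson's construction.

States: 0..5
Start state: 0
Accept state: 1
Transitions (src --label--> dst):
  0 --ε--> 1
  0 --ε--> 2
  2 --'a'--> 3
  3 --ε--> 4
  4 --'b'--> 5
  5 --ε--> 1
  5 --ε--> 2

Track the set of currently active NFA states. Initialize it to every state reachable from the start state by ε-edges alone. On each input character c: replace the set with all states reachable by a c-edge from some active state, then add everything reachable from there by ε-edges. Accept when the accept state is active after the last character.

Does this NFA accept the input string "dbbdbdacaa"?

Answer: REJECT

Derivation:
initial (ε-close {0}): {0,1,2}
'd' @ 1: {}  — no active states
rest 'bbdbdacaa' ignored (set empty)
end set {} — state 1 not in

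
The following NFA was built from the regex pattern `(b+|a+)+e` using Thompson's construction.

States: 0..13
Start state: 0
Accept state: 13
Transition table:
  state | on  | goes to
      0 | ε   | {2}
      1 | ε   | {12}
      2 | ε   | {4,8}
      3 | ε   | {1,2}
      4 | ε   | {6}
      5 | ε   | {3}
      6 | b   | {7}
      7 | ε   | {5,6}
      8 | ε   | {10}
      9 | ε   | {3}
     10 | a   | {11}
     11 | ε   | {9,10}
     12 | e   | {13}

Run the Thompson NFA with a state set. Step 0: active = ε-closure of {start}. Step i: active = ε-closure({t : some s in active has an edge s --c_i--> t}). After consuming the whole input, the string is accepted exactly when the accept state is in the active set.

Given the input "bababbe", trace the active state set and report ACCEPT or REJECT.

Answer: ACCEPT

Trace:
S₀ = ε-closure({0}) = {0,2,4,6,8,10}
'b' @ 1: {1,2,3,4,5,6,7,8,10,12}
'a' @ 2: {1,2,3,4,6,8,9,10,11,12}
'b' @ 3: {1,2,3,4,5,6,7,8,10,12}
'a' @ 4: {1,2,3,4,6,8,9,10,11,12}
'b' @ 5: {1,2,3,4,5,6,7,8,10,12}
'b' @ 6: {1,2,3,4,5,6,7,8,10,12}
'e' @ 7: {13}  ✓accept
after full input: {13}  (accept=13 in)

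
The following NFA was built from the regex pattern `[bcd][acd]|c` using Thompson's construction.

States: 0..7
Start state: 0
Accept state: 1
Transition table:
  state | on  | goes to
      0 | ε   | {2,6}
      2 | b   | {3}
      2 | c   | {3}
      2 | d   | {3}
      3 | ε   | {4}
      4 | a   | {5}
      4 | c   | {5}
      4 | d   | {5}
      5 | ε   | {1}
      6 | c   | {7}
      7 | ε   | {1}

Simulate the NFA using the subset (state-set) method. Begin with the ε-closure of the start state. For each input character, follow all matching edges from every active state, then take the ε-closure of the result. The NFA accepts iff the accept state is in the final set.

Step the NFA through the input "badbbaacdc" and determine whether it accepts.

S₀ = ε-closure({0}) = {0,2,6}
'b' @ 1: {3,4}
'a' @ 2: {1,5}  [accepting]
'd' @ 3: {}  — dead — no transitions
rest 'bbaacdc' ignored (set empty)
end set {} — state 1 not in

Answer: REJECT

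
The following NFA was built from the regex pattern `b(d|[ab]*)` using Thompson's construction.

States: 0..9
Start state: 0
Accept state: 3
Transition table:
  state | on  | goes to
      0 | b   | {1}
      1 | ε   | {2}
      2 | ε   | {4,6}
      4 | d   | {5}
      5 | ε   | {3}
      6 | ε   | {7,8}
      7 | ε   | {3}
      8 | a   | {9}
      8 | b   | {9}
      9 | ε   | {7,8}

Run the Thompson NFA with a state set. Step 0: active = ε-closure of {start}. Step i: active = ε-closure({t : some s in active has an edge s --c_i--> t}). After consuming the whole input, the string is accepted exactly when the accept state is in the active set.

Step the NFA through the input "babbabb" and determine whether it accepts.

start: ε-closure({0}) = {0}
'b' @ 1: {1,2,3,4,6,7,8}  (accept∈set)
'a' @ 2: {3,7,8,9}  (accept∈set)
'b' @ 3: {3,7,8,9}  (accept∈set)
'b' @ 4: {3,7,8,9}  (accept∈set)
'a' @ 5: {3,7,8,9}  (accept∈set)
'b' @ 6: {3,7,8,9}  (accept∈set)
'b' @ 7: {3,7,8,9}  (accept∈set)
after full input: {3,7,8,9}  (accept=3 in)

Answer: ACCEPT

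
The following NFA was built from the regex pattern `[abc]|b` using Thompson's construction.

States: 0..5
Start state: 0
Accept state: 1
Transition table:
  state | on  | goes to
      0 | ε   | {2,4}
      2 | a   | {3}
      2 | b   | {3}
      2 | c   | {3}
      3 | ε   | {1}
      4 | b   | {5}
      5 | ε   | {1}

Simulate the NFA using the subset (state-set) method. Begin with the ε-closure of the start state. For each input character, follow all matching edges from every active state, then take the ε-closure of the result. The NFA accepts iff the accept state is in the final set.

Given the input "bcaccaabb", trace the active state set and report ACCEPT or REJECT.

initial (ε-close {0}): {0,2,4}
'b' @ 1: {1,3,5}  (accept∈set)
'c' @ 2: {}  — no active states
rest 'accaabb' ignored (set empty)
after full input: {}  (accept=1 not in)

Answer: REJECT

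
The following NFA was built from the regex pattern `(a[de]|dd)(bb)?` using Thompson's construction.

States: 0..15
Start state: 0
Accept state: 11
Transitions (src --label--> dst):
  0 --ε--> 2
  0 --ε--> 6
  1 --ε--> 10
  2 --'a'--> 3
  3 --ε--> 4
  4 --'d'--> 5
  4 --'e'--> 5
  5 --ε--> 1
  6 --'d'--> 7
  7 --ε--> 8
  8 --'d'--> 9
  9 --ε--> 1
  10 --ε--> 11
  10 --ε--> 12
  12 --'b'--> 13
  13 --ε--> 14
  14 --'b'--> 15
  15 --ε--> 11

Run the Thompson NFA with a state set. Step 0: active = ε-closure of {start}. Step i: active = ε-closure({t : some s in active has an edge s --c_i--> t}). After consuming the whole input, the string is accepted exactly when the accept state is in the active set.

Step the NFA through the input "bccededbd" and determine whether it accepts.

Answer: REJECT

Trace:
S₀ = ε-closure({0}) = {0,2,6}
'b' @ 1: {}  — dead — no transitions
rest 'ccededbd' ignored (set empty)
after full input: {}  (accept=11 not in)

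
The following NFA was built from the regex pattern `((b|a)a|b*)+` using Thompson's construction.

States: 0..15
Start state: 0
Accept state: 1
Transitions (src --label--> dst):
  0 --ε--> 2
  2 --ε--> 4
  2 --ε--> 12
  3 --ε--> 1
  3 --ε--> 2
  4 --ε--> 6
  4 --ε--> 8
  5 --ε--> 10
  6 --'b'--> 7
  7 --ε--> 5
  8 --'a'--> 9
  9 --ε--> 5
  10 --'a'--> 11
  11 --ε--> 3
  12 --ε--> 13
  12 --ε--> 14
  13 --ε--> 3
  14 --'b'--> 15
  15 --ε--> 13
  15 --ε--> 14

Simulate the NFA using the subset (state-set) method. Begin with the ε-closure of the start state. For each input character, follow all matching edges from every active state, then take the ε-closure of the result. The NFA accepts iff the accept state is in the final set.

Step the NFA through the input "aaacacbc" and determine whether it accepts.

Answer: REJECT

Derivation:
start: ε-closure({0}) = {0,1,2,3,4,6,8,12,13,14}
'a' @ 1: {5,9,10}
'a' @ 2: {1,2,3,4,6,8,11,12,13,14}  [accepting]
'a' @ 3: {5,9,10}
'c' @ 4: {}  — no active states
rest 'acbc' ignored (set empty)
after full input: {}  (accept=1 not in)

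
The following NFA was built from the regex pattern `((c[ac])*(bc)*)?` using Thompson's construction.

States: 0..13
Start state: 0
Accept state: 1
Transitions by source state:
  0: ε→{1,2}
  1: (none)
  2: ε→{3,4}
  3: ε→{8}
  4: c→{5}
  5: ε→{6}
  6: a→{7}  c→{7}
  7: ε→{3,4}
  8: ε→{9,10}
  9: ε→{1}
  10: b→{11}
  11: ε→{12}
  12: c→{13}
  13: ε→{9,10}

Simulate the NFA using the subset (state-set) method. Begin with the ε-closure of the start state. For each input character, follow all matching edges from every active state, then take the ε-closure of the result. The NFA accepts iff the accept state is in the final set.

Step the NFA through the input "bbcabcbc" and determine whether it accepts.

Answer: REJECT

Steps:
initial (ε-close {0}): {0,1,2,3,4,8,9,10}
'b' @ 1: {11,12}
'b' @ 2: {}  — dead — no transitions
rest 'cabcbc' ignored (set empty)
after full input: {}  (accept=1 not in)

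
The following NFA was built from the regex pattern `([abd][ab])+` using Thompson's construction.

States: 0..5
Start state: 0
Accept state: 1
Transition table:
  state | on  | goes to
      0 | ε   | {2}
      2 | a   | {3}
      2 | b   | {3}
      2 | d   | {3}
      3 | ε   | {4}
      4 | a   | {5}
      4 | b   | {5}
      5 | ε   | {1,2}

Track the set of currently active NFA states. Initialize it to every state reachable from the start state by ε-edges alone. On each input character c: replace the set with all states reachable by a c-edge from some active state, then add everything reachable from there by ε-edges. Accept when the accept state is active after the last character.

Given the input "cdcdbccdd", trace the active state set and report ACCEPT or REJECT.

initial (ε-close {0}): {0,2}
'c' @ 1: {}  — dead — no transitions
rest 'dcdbccdd' ignored (set empty)
after full input: {}  (accept=1 not in)

Answer: REJECT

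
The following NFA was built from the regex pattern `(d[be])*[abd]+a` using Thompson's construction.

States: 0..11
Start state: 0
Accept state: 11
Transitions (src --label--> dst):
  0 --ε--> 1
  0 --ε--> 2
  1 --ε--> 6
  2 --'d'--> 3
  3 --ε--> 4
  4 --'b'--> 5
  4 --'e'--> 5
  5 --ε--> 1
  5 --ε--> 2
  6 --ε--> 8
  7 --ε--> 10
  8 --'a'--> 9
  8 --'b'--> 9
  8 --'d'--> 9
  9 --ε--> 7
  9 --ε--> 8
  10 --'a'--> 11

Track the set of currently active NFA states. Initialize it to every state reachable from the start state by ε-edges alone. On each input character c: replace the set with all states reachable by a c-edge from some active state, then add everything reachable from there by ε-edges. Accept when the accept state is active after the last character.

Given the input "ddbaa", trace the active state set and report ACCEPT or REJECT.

initial (ε-close {0}): {0,1,2,6,8}
'd' @ 1: {3,4,7,8,9,10}
'd' @ 2: {7,8,9,10}
'b' @ 3: {7,8,9,10}
'a' @ 4: {7,8,9,10,11}  [accepting]
'a' @ 5: {7,8,9,10,11}  [accepting]
end set {7,8,9,10,11} — state 11 in

Answer: ACCEPT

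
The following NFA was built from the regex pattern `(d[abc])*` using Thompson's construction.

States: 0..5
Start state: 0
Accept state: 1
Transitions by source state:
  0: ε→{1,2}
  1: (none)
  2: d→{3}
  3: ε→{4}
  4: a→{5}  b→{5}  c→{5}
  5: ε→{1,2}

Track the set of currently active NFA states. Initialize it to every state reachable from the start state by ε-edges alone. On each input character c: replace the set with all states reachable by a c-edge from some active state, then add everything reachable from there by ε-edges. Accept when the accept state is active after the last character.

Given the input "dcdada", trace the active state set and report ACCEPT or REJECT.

Answer: ACCEPT

Trace:
S₀ = ε-closure({0}) = {0,1,2}
'd' @ 1: {3,4}
'c' @ 2: {1,2,5}  ✓accept
'd' @ 3: {3,4}
'a' @ 4: {1,2,5}  ✓accept
'd' @ 5: {3,4}
'a' @ 6: {1,2,5}  ✓accept
end set {1,2,5} — state 1 in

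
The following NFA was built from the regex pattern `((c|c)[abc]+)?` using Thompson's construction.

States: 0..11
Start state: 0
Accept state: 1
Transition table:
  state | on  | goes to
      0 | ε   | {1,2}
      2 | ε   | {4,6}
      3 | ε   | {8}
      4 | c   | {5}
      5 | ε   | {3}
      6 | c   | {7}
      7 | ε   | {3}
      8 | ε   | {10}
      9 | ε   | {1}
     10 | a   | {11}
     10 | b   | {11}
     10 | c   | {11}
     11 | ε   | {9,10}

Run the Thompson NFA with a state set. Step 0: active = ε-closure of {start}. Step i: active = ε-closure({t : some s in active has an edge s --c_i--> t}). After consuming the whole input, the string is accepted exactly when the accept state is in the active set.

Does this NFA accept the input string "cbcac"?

start: ε-closure({0}) = {0,1,2,4,6}
'c' @ 1: {3,5,7,8,10}
'b' @ 2: {1,9,10,11}  ✓accept
'c' @ 3: {1,9,10,11}  ✓accept
'a' @ 4: {1,9,10,11}  ✓accept
'c' @ 5: {1,9,10,11}  ✓accept
final: {1,9,10,11}; accept 1 in set

Answer: ACCEPT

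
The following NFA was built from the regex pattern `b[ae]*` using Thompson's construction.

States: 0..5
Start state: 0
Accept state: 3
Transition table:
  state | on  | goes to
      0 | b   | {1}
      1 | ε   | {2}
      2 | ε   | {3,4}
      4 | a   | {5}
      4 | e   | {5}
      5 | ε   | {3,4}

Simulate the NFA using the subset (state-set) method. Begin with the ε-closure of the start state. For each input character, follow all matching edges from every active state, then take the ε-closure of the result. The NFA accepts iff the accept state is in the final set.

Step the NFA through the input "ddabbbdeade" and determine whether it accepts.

start: ε-closure({0}) = {0}
'd' @ 1: {}  — dead — no transitions
rest 'dabbbdeade' ignored (set empty)
end set {} — state 3 not in

Answer: REJECT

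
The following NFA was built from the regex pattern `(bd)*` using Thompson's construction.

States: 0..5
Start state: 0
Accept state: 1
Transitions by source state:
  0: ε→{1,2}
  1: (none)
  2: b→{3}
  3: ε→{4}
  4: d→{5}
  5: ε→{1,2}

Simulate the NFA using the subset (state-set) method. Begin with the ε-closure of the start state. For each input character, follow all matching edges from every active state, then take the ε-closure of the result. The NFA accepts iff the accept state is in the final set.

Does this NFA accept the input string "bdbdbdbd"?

Answer: ACCEPT

Trace:
start: ε-closure({0}) = {0,1,2}
'b' @ 1: {3,4}
'd' @ 2: {1,2,5}  (accept∈set)
'b' @ 3: {3,4}
'd' @ 4: {1,2,5}  (accept∈set)
'b' @ 5: {3,4}
'd' @ 6: {1,2,5}  (accept∈set)
'b' @ 7: {3,4}
'd' @ 8: {1,2,5}  (accept∈set)
after full input: {1,2,5}  (accept=1 in)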